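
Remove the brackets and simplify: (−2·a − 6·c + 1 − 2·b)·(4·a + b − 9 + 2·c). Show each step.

−8·a² − 10·a·b + 22·a − 28·a·c − 10·b·c + 56·c − 12·c² + 19·b − 9 − 2·b²

(−2·a − 6·c + 1 − 2·b)·(4·a + b − 9 + 2·c)
= −8·a² − 2·a·b + 18·a − 4·a·c − 24·a·c − 6·b·c + 54·c − 12·c² + 4·a + b − 9 + 2·c − 8·a·b − 2·b² + 18·b − 4·b·c    [distributive law]
= −8·a² − 10·a·b + 22·a − 28·a·c − 10·b·c + 56·c − 12·c² + 19·b − 9 − 2·b²    [combine like terms]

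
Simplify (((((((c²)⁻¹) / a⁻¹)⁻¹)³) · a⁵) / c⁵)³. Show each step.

(((((((c²)⁻¹) / a⁻¹)⁻¹)³) · a⁵) / c⁵)³
= (((((((c²)⁻¹) / a⁻¹)⁻¹)³) · a⁵)³) / ((c⁵)³)    [power of a quotient]
= (((((((c²)⁻¹) / a⁻¹)⁻¹)³)³) · ((a⁵)³)) / ((c⁵)³)    [power of a product]
= ((((((c²)⁻¹) / a⁻¹)⁻¹)⁹) · ((a⁵)³)) / ((c⁵)³)    [power of a power]
= (((((c²)⁻¹) / a⁻¹)⁻⁹) · ((a⁵)³)) / ((c⁵)³)    [power of a power]
= (((((c²)⁻¹)⁻⁹) / ((a⁻¹)⁻⁹)) · ((a⁵)³)) / ((c⁵)³)    [power of a quotient]
= ((((c²)⁹) / ((a⁻¹)⁻⁹)) · ((a⁵)³)) / ((c⁵)³)    [power of a power]
= ((c¹⁸ / ((a⁻¹)⁻⁹)) · ((a⁵)³)) / ((c⁵)³)    [power of a power]
= ((c¹⁸ / a⁹) · ((a⁵)³)) / ((c⁵)³)    [power of a power]
= ((c¹⁸ / a⁹) · a¹⁵) / ((c⁵)³)    [power of a power]
= ((c¹⁸ / a⁹) · a¹⁵) / c¹⁵    [power of a power]
= a⁶·c³    [quotient of powers]

a⁶·c³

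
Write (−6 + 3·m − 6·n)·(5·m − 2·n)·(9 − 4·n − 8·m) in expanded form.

−270·m − 300·m·n + 375·m^2 + 108·n + 60·n^2 + 228·m^2·n − 120·m^3 + 48·m·n^2 − 48·n^3

(−6 + 3·m − 6·n)·(5·m − 2·n)·(9 − 4·n − 8·m)
= (−30·m + 12·n + 15·m^2 − 6·m·n − 30·m·n + 12·n^2)·(9 − 4·n − 8·m)    [distributive law]
= (−30·m + 12·n + 15·m^2 − 36·m·n + 12·n^2)·(9 − 4·n − 8·m)    [combine like terms]
= −270·m + 120·m·n + 240·m^2 + 108·n − 48·n^2 − 96·m·n + 135·m^2 − 60·m^2·n − 120·m^3 − 324·m·n + 144·m·n^2 + 288·m^2·n + 108·n^2 − 48·n^3 − 96·m·n^2    [distributive law]
= −270·m − 300·m·n + 375·m^2 + 108·n + 60·n^2 + 228·m^2·n − 120·m^3 + 48·m·n^2 − 48·n^3    [combine like terms]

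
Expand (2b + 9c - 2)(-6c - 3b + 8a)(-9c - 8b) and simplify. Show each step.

783bc^2 + 366b^2c + 48b^3 - 720abc - 128ab^2 + 486c^3 - 648ac^2 - 108c^2 - 150bc - 48b^2 + 144ac + 128ab

(2b + 9c - 2)(-6c - 3b + 8a)(-9c - 8b)
= (-12bc - 6b^2 + 16ab - 54c^2 - 27bc + 72ac + 12c + 6b - 16a)(-9c - 8b)    [distributive law]
= (-39bc - 6b^2 + 16ab - 54c^2 + 72ac + 12c + 6b - 16a)(-9c - 8b)    [combine like terms]
= 351bc^2 + 312b^2c + 54b^2c + 48b^3 - 144abc - 128ab^2 + 486c^3 + 432bc^2 - 648ac^2 - 576abc - 108c^2 - 96bc - 54bc - 48b^2 + 144ac + 128ab    [distributive law]
= 783bc^2 + 366b^2c + 48b^3 - 720abc - 128ab^2 + 486c^3 - 648ac^2 - 108c^2 - 150bc - 48b^2 + 144ac + 128ab    [combine like terms]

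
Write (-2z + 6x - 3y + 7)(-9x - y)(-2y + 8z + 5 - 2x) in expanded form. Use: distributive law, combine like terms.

(-2z + 6x - 3y + 7)(-9x - y)(-2y + 8z + 5 - 2x)
= (18xz + 2yz - 54x^2 - 6xy + 27xy + 3y^2 - 63x - 7y)(-2y + 8z + 5 - 2x)    [distributive law]
= (18xz + 2yz - 54x^2 + 21xy + 3y^2 - 63x - 7y)(-2y + 8z + 5 - 2x)    [combine like terms]
= -36xyz + 144xz^2 + 90xz - 36x^2z - 4y^2z + 16yz^2 + 10yz - 4xyz + 108x^2y - 432x^2z - 270x^2 + 108x^3 - 42xy^2 + 168xyz + 105xy - 42x^2y - 6y^3 + 24y^2z + 15y^2 - 6xy^2 + 126xy - 504xz - 315x + 126x^2 + 14y^2 - 56yz - 35y + 14xy    [distributive law]
= 128xyz + 144xz^2 - 414xz - 468x^2z + 20y^2z + 16yz^2 - 46yz + 66x^2y - 144x^2 + 108x^3 - 48xy^2 + 245xy - 6y^3 + 29y^2 - 315x - 35y    [combine like terms]

128xyz + 144xz^2 - 414xz - 468x^2z + 20y^2z + 16yz^2 - 46yz + 66x^2y - 144x^2 + 108x^3 - 48xy^2 + 245xy - 6y^3 + 29y^2 - 315x - 35y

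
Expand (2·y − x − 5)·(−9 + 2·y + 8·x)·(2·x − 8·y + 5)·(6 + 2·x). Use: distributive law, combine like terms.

(2·y − x − 5)·(−9 + 2·y + 8·x)·(2·x − 8·y + 5)·(6 + 2·x)
= (−18·y + 4·y^2 + 16·x·y + 9·x − 2·x·y − 8·x^2 + 45 − 10·y − 40·x)·(2·x − 8·y + 5)·(6 + 2·x)    [distributive law]
= (−28·y + 4·y^2 + 14·x·y − 31·x − 8·x^2 + 45)·(2·x − 8·y + 5)·(6 + 2·x)    [combine like terms]
= (−56·x·y + 224·y^2 − 140·y + 8·x·y^2 − 32·y^3 + 20·y^2 + 28·x^2·y − 112·x·y^2 + 70·x·y − 62·x^2 + 248·x·y − 155·x − 16·x^3 + 64·x^2·y − 40·x^2 + 90·x − 360·y + 225)·(6 + 2·x)    [distributive law]
= (262·x·y + 244·y^2 − 500·y − 104·x·y^2 − 32·y^3 + 92·x^2·y − 102·x^2 − 65·x − 16·x^3 + 225)·(6 + 2·x)    [combine like terms]
= 1572·x·y + 524·x^2·y + 1464·y^2 + 488·x·y^2 − 3000·y − 1000·x·y − 624·x·y^2 − 208·x^2·y^2 − 192·y^3 − 64·x·y^3 + 552·x^2·y + 184·x^3·y − 612·x^2 − 204·x^3 − 390·x − 130·x^2 − 96·x^3 − 32·x^4 + 1350 + 450·x    [distributive law]
= 572·x·y + 1076·x^2·y + 1464·y^2 − 136·x·y^2 − 3000·y − 208·x^2·y^2 − 192·y^3 − 64·x·y^3 + 184·x^3·y − 742·x^2 − 300·x^3 + 60·x − 32·x^4 + 1350    [combine like terms]

572·x·y + 1076·x^2·y + 1464·y^2 − 136·x·y^2 − 3000·y − 208·x^2·y^2 − 192·y^3 − 64·x·y^3 + 184·x^3·y − 742·x^2 − 300·x^3 + 60·x − 32·x^4 + 1350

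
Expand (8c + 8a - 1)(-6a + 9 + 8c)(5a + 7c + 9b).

-256a^2c + 432ac^2 + 144abc + 866ac + 448c^2 + 576bc + 448c^3 + 576bc^2 - 240a^3 - 432a^2b + 390a^2 + 702ab - 45a - 63c - 81b

(8c + 8a - 1)(-6a + 9 + 8c)(5a + 7c + 9b)
= (-48ac + 72c + 64c^2 - 48a^2 + 72a + 64ac + 6a - 9 - 8c)(5a + 7c + 9b)    [distributive law]
= (16ac + 64c + 64c^2 - 48a^2 + 78a - 9)(5a + 7c + 9b)    [combine like terms]
= 80a^2c + 112ac^2 + 144abc + 320ac + 448c^2 + 576bc + 320ac^2 + 448c^3 + 576bc^2 - 240a^3 - 336a^2c - 432a^2b + 390a^2 + 546ac + 702ab - 45a - 63c - 81b    [distributive law]
= -256a^2c + 432ac^2 + 144abc + 866ac + 448c^2 + 576bc + 448c^3 + 576bc^2 - 240a^3 - 432a^2b + 390a^2 + 702ab - 45a - 63c - 81b    [combine like terms]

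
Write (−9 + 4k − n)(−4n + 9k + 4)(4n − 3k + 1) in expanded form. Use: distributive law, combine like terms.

(−9 + 4k − n)(−4n + 9k + 4)(4n − 3k + 1)
= (36n − 81k − 36 − 16kn + 36k^2 + 16k + 4n^2 − 9kn − 4n)(4n − 3k + 1)    [distributive law]
= (32n − 65k − 36 − 25kn + 36k^2 + 4n^2)(4n − 3k + 1)    [combine like terms]
= 128n^2 − 96kn + 32n − 260kn + 195k^2 − 65k − 144n + 108k − 36 − 100kn^2 + 75k^2n − 25kn + 144k^2n − 108k^3 + 36k^2 + 16n^3 − 12kn^2 + 4n^2    [distributive law]
= 132n^2 − 381kn − 112n + 231k^2 + 43k − 36 − 112kn^2 + 219k^2n − 108k^3 + 16n^3    [combine like terms]

132n^2 − 381kn − 112n + 231k^2 + 43k − 36 − 112kn^2 + 219k^2n − 108k^3 + 16n^3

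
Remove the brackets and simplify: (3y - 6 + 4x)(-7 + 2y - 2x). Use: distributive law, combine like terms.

-33y + 6y^2 + 2xy + 42 - 16x - 8x^2

(3y - 6 + 4x)(-7 + 2y - 2x)
= -21y + 6y^2 - 6xy + 42 - 12y + 12x - 28x + 8xy - 8x^2    [distributive law]
= -33y + 6y^2 + 2xy + 42 - 16x - 8x^2    [combine like terms]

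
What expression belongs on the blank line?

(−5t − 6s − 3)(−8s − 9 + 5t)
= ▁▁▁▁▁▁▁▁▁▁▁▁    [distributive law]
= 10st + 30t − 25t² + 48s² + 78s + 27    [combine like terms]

By distributive law:

40st + 45t − 25t² + 48s² + 54s − 30st + 24s + 27 − 15t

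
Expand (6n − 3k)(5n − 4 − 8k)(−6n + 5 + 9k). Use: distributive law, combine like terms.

(6n − 3k)(5n − 4 − 8k)(−6n + 5 + 9k)
= (30n^2 − 24n − 48kn − 15kn + 12k + 24k^2)(−6n + 5 + 9k)    [distributive law]
= (30n^2 − 24n − 63kn + 12k + 24k^2)(−6n + 5 + 9k)    [combine like terms]
= −180n^3 + 150n^2 + 270kn^2 + 144n^2 − 120n − 216kn + 378kn^2 − 315kn − 567k^2n − 72kn + 60k + 108k^2 − 144k^2n + 120k^2 + 216k^3    [distributive law]
= −180n^3 + 294n^2 + 648kn^2 − 120n − 603kn − 711k^2n + 60k + 228k^2 + 216k^3    [combine like terms]

−180n^3 + 294n^2 + 648kn^2 − 120n − 603kn − 711k^2n + 60k + 228k^2 + 216k^3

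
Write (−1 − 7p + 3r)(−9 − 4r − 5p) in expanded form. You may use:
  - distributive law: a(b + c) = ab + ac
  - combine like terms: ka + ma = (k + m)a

(−1 − 7p + 3r)(−9 − 4r − 5p)
= 9 + 4r + 5p + 63p + 28pr + 35p² − 27r − 12r² − 15pr    [distributive law]
= 9 − 23r + 68p + 13pr + 35p² − 12r²    [combine like terms]

9 − 23r + 68p + 13pr + 35p² − 12r²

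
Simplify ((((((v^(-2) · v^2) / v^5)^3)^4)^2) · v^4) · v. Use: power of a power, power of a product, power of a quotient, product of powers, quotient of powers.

((((((v^(-2) · v^2) / v^5)^3)^4)^2) · v^4) · v
= (((((v^(-2) · v^2) / v^5)^3)^8) · v^4) · v    [power of a power]
= ((((v^(-2) · v^2) / v^5)^24) · v^4) · v    [power of a power]
= ((((v^(-2) · v^2)^24) / ((v^5)^24)) · v^4) · v    [power of a quotient]
= (((((v^(-2))^24) · ((v^2)^24)) / ((v^5)^24)) · v^4) · v    [power of a product]
= (((v^(-48) · ((v^2)^24)) / ((v^5)^24)) · v^4) · v    [power of a power]
= (((v^(-48) · v^48) / ((v^5)^24)) · v^4) · v    [power of a power]
= ((v^0 / ((v^5)^24)) · v^4) · v    [product of powers]
= ((v^0 / v^120) · v^4) · v    [power of a power]
= (v^(-120) · v^4) · v    [quotient of powers]
= v^(-116) · v    [product of powers]
= v^(-115)    [product of powers]

v^(-115)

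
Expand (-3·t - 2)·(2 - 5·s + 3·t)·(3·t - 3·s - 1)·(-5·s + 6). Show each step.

(-3·t - 2)·(2 - 5·s + 3·t)·(3·t - 3·s - 1)·(-5·s + 6)
= (-6·t + 15·s·t - 9·t^2 - 4 + 10·s - 6·t)·(3·t - 3·s - 1)·(-5·s + 6)    [distributive law]
= (-12·t + 15·s·t - 9·t^2 - 4 + 10·s)·(3·t - 3·s - 1)·(-5·s + 6)    [combine like terms]
= (-36·t^2 + 36·s·t + 12·t + 45·s·t^2 - 45·s^2·t - 15·s·t - 27·t^3 + 27·s·t^2 + 9·t^2 - 12·t + 12·s + 4 + 30·s·t - 30·s^2 - 10·s)·(-5·s + 6)    [distributive law]
= (-27·t^2 + 51·s·t + 72·s·t^2 - 45·s^2·t - 27·t^3 + 2·s + 4 - 30·s^2)·(-5·s + 6)    [combine like terms]
= 135·s·t^2 - 162·t^2 - 255·s^2·t + 306·s·t - 360·s^2·t^2 + 432·s·t^2 + 225·s^3·t - 270·s^2·t + 135·s·t^3 - 162·t^3 - 10·s^2 + 12·s - 20·s + 24 + 150·s^3 - 180·s^2    [distributive law]
= 567·s·t^2 - 162·t^2 - 525·s^2·t + 306·s·t - 360·s^2·t^2 + 225·s^3·t + 135·s·t^3 - 162·t^3 - 190·s^2 - 8·s + 24 + 150·s^3    [combine like terms]

567·s·t^2 - 162·t^2 - 525·s^2·t + 306·s·t - 360·s^2·t^2 + 225·s^3·t + 135·s·t^3 - 162·t^3 - 190·s^2 - 8·s + 24 + 150·s^3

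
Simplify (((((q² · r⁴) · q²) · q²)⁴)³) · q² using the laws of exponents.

(((((q² · r⁴) · q²) · q²)⁴)³) · q²
= ((((q² · r⁴) · q²) · q²)¹²) · q²    [power of a power]
= ((((q² · r⁴) · q²)¹²) · ((q²)¹²)) · q²    [power of a product]
= ((((q² · r⁴)¹²) · ((q²)¹²)) · ((q²)¹²)) · q²    [power of a product]
= (((((q²)¹²) · ((r⁴)¹²)) · ((q²)¹²)) · ((q²)¹²)) · q²    [power of a product]
= (((q²⁴ · ((r⁴)¹²)) · ((q²)¹²)) · ((q²)¹²)) · q²    [power of a power]
= (((q²⁴ · r⁴⁸) · ((q²)¹²)) · ((q²)¹²)) · q²    [power of a power]
= (((q²⁴ · r⁴⁸) · q²⁴) · ((q²)¹²)) · q²    [power of a power]
= (((q²⁴ · r⁴⁸) · q²⁴) · q²⁴) · q²    [power of a power]
= q⁷⁴r⁴⁸    [product of powers]

q⁷⁴r⁴⁸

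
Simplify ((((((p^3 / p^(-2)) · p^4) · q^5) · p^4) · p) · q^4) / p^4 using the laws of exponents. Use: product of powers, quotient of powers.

p^10q^9

((((((p^3 / p^(-2)) · p^4) · q^5) · p^4) · p) · q^4) / p^4
= (((((p^5 · p^4) · q^5) · p^4) · p) · q^4) / p^4    [quotient of powers]
= ((((p^9 · q^5) · p^4) · p) · q^4) / p^4    [product of powers]
= p^10q^9    [quotient of powers; product of powers]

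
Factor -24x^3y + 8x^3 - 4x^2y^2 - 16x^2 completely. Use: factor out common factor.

4x^2(-6xy + 2x - y^2 - 4)

-24x^3y + 8x^3 - 4x^2y^2 - 16x^2
= 4(-6x^3y + 2x^3 - x^2y^2 - 4x^2)    [factor out 4]
= 4x^2(-6xy + 2x - y^2 - 4)    [factor out x^2]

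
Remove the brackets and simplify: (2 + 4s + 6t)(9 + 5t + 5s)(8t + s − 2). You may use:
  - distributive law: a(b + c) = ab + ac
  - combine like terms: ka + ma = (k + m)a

(2 + 4s + 6t)(9 + 5t + 5s)(8t + s − 2)
= (18 + 10t + 10s + 36s + 20st + 20s² + 54t + 30t² + 30st)(8t + s − 2)    [distributive law]
= (18 + 64t + 46s + 50st + 20s² + 30t²)(8t + s − 2)    [combine like terms]
= 144t + 18s − 36 + 512t² + 64st − 128t + 368st + 46s² − 92s + 400st² + 50s²t − 100st + 160s²t + 20s³ − 40s² + 240t³ + 30st² − 60t²    [distributive law]
= 16t − 74s − 36 + 452t² + 332st + 6s² + 430st² + 210s²t + 20s³ + 240t³    [combine like terms]

16t − 74s − 36 + 452t² + 332st + 6s² + 430st² + 210s²t + 20s³ + 240t³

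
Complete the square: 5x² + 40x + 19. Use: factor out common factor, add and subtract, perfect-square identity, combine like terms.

5x² + 40x + 19
= 5(x² + 8x) + 19    [factor out 5 from the x-terms]
= 5(x² + 8x + 16 − 16) + 19    [add and subtract 16 inside the bracket]
= 5(x + 4)² − 80 + 19    [perfect-square identity]
= 5(x + 4)² − 61    [combine constants]

5(x + 4)² − 61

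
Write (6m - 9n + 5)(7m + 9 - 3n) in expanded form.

(6m - 9n + 5)(7m + 9 - 3n)
= 42m^2 + 54m - 18mn - 63mn - 81n + 27n^2 + 35m + 45 - 15n    [distributive law]
= 42m^2 + 89m - 81mn - 96n + 27n^2 + 45    [combine like terms]

42m^2 + 89m - 81mn - 96n + 27n^2 + 45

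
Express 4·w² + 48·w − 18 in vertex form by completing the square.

4(w + 6)² − 162

4·w² + 48·w − 18
= 4(w² + 12·w) − 18    [factor out 4 from the w-terms]
= 4(w² + 12·w + 36 − 36) − 18    [add and subtract 36 inside the bracket]
= 4(w + 6)² − 144 − 18    [perfect-square identity]
= 4(w + 6)² − 162    [combine constants]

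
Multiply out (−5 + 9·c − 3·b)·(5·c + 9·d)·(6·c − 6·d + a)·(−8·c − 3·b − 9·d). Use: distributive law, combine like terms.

(−5 + 9·c − 3·b)·(5·c + 9·d)·(6·c − 6·d + a)·(−8·c − 3·b − 9·d)
= (−25·c − 45·d + 45·c² + 81·c·d − 15·b·c − 27·b·d)·(6·c − 6·d + a)·(−8·c − 3·b − 9·d)    [distributive law]
= (−150·c² + 150·c·d − 25·a·c − 270·c·d + 270·d² − 45·a·d + 270·c³ − 270·c²·d + 45·a·c² + 486·c²·d − 486·c·d² + 81·a·c·d − 90·b·c² + 90·b·c·d − 15·a·b·c − 162·b·c·d + 162·b·d² − 27·a·b·d)·(−8·c − 3·b − 9·d)    [distributive law]
= (−150·c² − 120·c·d − 25·a·c + 270·d² − 45·a·d + 270·c³ + 216·c²·d + 45·a·c² − 486·c·d² + 81·a·c·d − 90·b·c² − 72·b·c·d − 15·a·b·c + 162·b·d² − 27·a·b·d)·(−8·c − 3·b − 9·d)    [combine like terms]
= 1200·c³ + 450·b·c² + 1350·c²·d + 960·c²·d + 360·b·c·d + 1080·c·d² + 200·a·c² + 75·a·b·c + 225·a·c·d − 2160·c·d² − 810·b·d² − 2430·d³ + 360·a·c·d + 135·a·b·d + 405·a·d² − 2160·c⁴ − 810·b·c³ − 2430·c³·d − 1728·c³·d − 648·b·c²·d − 1944·c²·d² − 360·a·c³ − 135·a·b·c² − 405·a·c²·d + 3888·c²·d² + 1458·b·c·d² + 4374·c·d³ − 648·a·c²·d − 243·a·b·c·d − 729·a·c·d² + 720·b·c³ + 270·b²·c² + 810·b·c²·d + 576·b·c²·d + 216·b²·c·d + 648·b·c·d² + 120·a·b·c² + 45·a·b²·c + 135·a·b·c·d − 1296·b·c·d² − 486·b²·d² − 1458·b·d³ + 216·a·b·c·d + 81·a·b²·d + 243·a·b·d²    [distributive law]
= 1200·c³ + 450·b·c² + 2310·c²·d + 360·b·c·d − 1080·c·d² + 200·a·c² + 75·a·b·c + 585·a·c·d − 810·b·d² − 2430·d³ + 135·a·b·d + 405·a·d² − 2160·c⁴ − 90·b·c³ − 4158·c³·d + 738·b·c²·d + 1944·c²·d² − 360·a·c³ − 15·a·b·c² − 1053·a·c²·d + 810·b·c·d² + 4374·c·d³ + 108·a·b·c·d − 729·a·c·d² + 270·b²·c² + 216·b²·c·d + 45·a·b²·c − 486·b²·d² − 1458·b·d³ + 81·a·b²·d + 243·a·b·d²    [combine like terms]

1200·c³ + 450·b·c² + 2310·c²·d + 360·b·c·d − 1080·c·d² + 200·a·c² + 75·a·b·c + 585·a·c·d − 810·b·d² − 2430·d³ + 135·a·b·d + 405·a·d² − 2160·c⁴ − 90·b·c³ − 4158·c³·d + 738·b·c²·d + 1944·c²·d² − 360·a·c³ − 15·a·b·c² − 1053·a·c²·d + 810·b·c·d² + 4374·c·d³ + 108·a·b·c·d − 729·a·c·d² + 270·b²·c² + 216·b²·c·d + 45·a·b²·c − 486·b²·d² − 1458·b·d³ + 81·a·b²·d + 243·a·b·d²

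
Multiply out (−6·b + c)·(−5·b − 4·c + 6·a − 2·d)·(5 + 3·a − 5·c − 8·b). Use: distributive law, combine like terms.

(−6·b + c)·(−5·b − 4·c + 6·a − 2·d)·(5 + 3·a − 5·c − 8·b)
= (30·b^2 + 24·b·c − 36·a·b + 12·b·d − 5·b·c − 4·c^2 + 6·a·c − 2·c·d)·(5 + 3·a − 5·c − 8·b)    [distributive law]
= (30·b^2 + 19·b·c − 36·a·b + 12·b·d − 4·c^2 + 6·a·c − 2·c·d)·(5 + 3·a − 5·c − 8·b)    [combine like terms]
= 150·b^2 + 90·a·b^2 − 150·b^2·c − 240·b^3 + 95·b·c + 57·a·b·c − 95·b·c^2 − 152·b^2·c − 180·a·b − 108·a^2·b + 180·a·b·c + 288·a·b^2 + 60·b·d + 36·a·b·d − 60·b·c·d − 96·b^2·d − 20·c^2 − 12·a·c^2 + 20·c^3 + 32·b·c^2 + 30·a·c + 18·a^2·c − 30·a·c^2 − 48·a·b·c − 10·c·d − 6·a·c·d + 10·c^2·d + 16·b·c·d    [distributive law]
= 150·b^2 + 378·a·b^2 − 302·b^2·c − 240·b^3 + 95·b·c + 189·a·b·c − 63·b·c^2 − 180·a·b − 108·a^2·b + 60·b·d + 36·a·b·d − 44·b·c·d − 96·b^2·d − 20·c^2 − 42·a·c^2 + 20·c^3 + 30·a·c + 18·a^2·c − 10·c·d − 6·a·c·d + 10·c^2·d    [combine like terms]

150·b^2 + 378·a·b^2 − 302·b^2·c − 240·b^3 + 95·b·c + 189·a·b·c − 63·b·c^2 − 180·a·b − 108·a^2·b + 60·b·d + 36·a·b·d − 44·b·c·d − 96·b^2·d − 20·c^2 − 42·a·c^2 + 20·c^3 + 30·a·c + 18·a^2·c − 10·c·d − 6·a·c·d + 10·c^2·d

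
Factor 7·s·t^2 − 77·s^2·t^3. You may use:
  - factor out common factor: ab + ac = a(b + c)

7·s·t^2(1 − 11·s·t)

7·s·t^2 − 77·s^2·t^3
= 7(s·t^2 − 11·s^2·t^3)    [factor out 7]
= 7·s·t^2(1 − 11·s·t)    [factor out s·t^2]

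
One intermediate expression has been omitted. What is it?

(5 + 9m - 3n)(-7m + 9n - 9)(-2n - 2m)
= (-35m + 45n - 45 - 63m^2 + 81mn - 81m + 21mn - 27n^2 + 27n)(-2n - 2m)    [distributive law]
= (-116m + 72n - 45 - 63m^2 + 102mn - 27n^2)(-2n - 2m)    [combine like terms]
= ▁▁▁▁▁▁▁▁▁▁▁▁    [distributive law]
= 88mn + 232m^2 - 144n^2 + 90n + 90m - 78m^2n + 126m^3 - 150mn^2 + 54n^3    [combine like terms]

After distributive law, the bracketed line is:

232mn + 232m^2 - 144n^2 - 144mn + 90n + 90m + 126m^2n + 126m^3 - 204mn^2 - 204m^2n + 54n^3 + 54mn^2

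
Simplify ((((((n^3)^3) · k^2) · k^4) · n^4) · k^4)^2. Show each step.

((((((n^3)^3) · k^2) · k^4) · n^4) · k^4)^2
= ((((((n^3)^3) · k^2) · k^4) · n^4)^2) · ((k^4)^2)    [power of a product]
= ((((((n^3)^3) · k^2) · k^4)^2) · ((n^4)^2)) · ((k^4)^2)    [power of a product]
= ((((((n^3)^3) · k^2)^2) · ((k^4)^2)) · ((n^4)^2)) · ((k^4)^2)    [power of a product]
= ((((((n^3)^3)^2) · ((k^2)^2)) · ((k^4)^2)) · ((n^4)^2)) · ((k^4)^2)    [power of a product]
= (((((n^3)^6) · ((k^2)^2)) · ((k^4)^2)) · ((n^4)^2)) · ((k^4)^2)    [power of a power]
= (((n^18 · ((k^2)^2)) · ((k^4)^2)) · ((n^4)^2)) · ((k^4)^2)    [power of a power]
= (((n^18 · k^4) · ((k^4)^2)) · ((n^4)^2)) · ((k^4)^2)    [power of a power]
= (((n^18 · k^4) · k^8) · ((n^4)^2)) · ((k^4)^2)    [power of a power]
= (((n^18 · k^4) · k^8) · n^8) · ((k^4)^2)    [power of a power]
= (((n^18 · k^4) · k^8) · n^8) · k^8    [power of a power]
= k^20·n^26    [product of powers]

k^20·n^26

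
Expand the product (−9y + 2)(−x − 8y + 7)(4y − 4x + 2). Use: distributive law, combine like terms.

−252xy^2 − 36x^2y + 326xy + 288y^3 − 172y^2 − 102y + 8x^2 − 60x + 28

(−9y + 2)(−x − 8y + 7)(4y − 4x + 2)
= (9xy + 72y^2 − 63y − 2x − 16y + 14)(4y − 4x + 2)    [distributive law]
= (9xy + 72y^2 − 79y − 2x + 14)(4y − 4x + 2)    [combine like terms]
= 36xy^2 − 36x^2y + 18xy + 288y^3 − 288xy^2 + 144y^2 − 316y^2 + 316xy − 158y − 8xy + 8x^2 − 4x + 56y − 56x + 28    [distributive law]
= −252xy^2 − 36x^2y + 326xy + 288y^3 − 172y^2 − 102y + 8x^2 − 60x + 28    [combine like terms]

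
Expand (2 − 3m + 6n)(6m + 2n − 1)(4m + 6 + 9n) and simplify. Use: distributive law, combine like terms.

(2 − 3m + 6n)(6m + 2n − 1)(4m + 6 + 9n)
= (12m + 4n − 2 − 18m² − 6mn + 3m + 36mn + 12n² − 6n)(4m + 6 + 9n)    [distributive law]
= (15m − 2n − 2 − 18m² + 30mn + 12n²)(4m + 6 + 9n)    [combine like terms]
= 60m² + 90m + 135mn − 8mn − 12n − 18n² − 8m − 12 − 18n − 72m³ − 108m² − 162m²n + 120m²n + 180mn + 270mn² + 48mn² + 72n² + 108n³    [distributive law]
= −48m² + 82m + 307mn − 30n + 54n² − 12 − 72m³ − 42m²n + 318mn² + 108n³    [combine like terms]

−48m² + 82m + 307mn − 30n + 54n² − 12 − 72m³ − 42m²n + 318mn² + 108n³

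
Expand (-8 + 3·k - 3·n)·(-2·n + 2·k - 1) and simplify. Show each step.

(-8 + 3·k - 3·n)·(-2·n + 2·k - 1)
= 16·n - 16·k + 8 - 6·k·n + 6·k^2 - 3·k + 6·n^2 - 6·k·n + 3·n    [distributive law]
= 19·n - 19·k + 8 - 12·k·n + 6·k^2 + 6·n^2    [combine like terms]

19·n - 19·k + 8 - 12·k·n + 6·k^2 + 6·n^2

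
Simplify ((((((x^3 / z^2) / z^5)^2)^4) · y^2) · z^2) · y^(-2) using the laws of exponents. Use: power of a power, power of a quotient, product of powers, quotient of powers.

((((((x^3 / z^2) / z^5)^2)^4) · y^2) · z^2) · y^(-2)
= (((((x^3 / z^2) / z^5)^8) · y^2) · z^2) · y^(-2)    [power of a power]
= (((((x^3 / z^2)^8) / ((z^5)^8)) · y^2) · z^2) · y^(-2)    [power of a quotient]
= ((((((x^3)^8) / ((z^2)^8)) / ((z^5)^8)) · y^2) · z^2) · y^(-2)    [power of a quotient]
= ((((x^24 / ((z^2)^8)) / ((z^5)^8)) · y^2) · z^2) · y^(-2)    [power of a power]
= ((((x^24 / z^16) / ((z^5)^8)) · y^2) · z^2) · y^(-2)    [power of a power]
= ((((x^24 / z^16) / z^40) · y^2) · z^2) · y^(-2)    [power of a power]
= x^24z^(-54)    [quotient of powers; product of powers]

x^24z^(-54)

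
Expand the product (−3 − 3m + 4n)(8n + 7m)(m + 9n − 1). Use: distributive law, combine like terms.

−217mn − 248n² + 24n + 21m − 185m²n + 68mn² − 21m³ + 288n³

(−3 − 3m + 4n)(8n + 7m)(m + 9n − 1)
= (−24n − 21m − 24mn − 21m² + 32n² + 28mn)(m + 9n − 1)    [distributive law]
= (−24n − 21m + 4mn − 21m² + 32n²)(m + 9n − 1)    [combine like terms]
= −24mn − 216n² + 24n − 21m² − 189mn + 21m + 4m²n + 36mn² − 4mn − 21m³ − 189m²n + 21m² + 32mn² + 288n³ − 32n²    [distributive law]
= −217mn − 248n² + 24n + 21m − 185m²n + 68mn² − 21m³ + 288n³    [combine like terms]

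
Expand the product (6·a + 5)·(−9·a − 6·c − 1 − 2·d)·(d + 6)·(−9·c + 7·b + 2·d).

486·a^2·c·d − 378·a^2·b·d − 108·a^2·d^2 + 2916·a^2·c − 2268·a^2·b − 648·a^2·d + 324·a·c^2·d − 252·a·b·c·d + 36·a·c·d^2 + 1944·a·c^2 − 1512·a·b·c + 675·a·c·d − 861·a·b·d − 246·a·d^2 + 2754·a·c − 2142·a·b − 612·a·d − 84·a·b·d^2 − 24·a·d^3 + 270·c^2·d − 210·b·c·d + 30·c·d^2 + 1620·c^2 − 1260·b·c + 225·c·d − 455·b·d − 130·d^2 + 270·c − 210·b − 60·d − 70·b·d^2 − 20·d^3

(6·a + 5)·(−9·a − 6·c − 1 − 2·d)·(d + 6)·(−9·c + 7·b + 2·d)
= (−54·a^2 − 36·a·c − 6·a − 12·a·d − 45·a − 30·c − 5 − 10·d)·(d + 6)·(−9·c + 7·b + 2·d)    [distributive law]
= (−54·a^2 − 36·a·c − 51·a − 12·a·d − 30·c − 5 − 10·d)·(d + 6)·(−9·c + 7·b + 2·d)    [combine like terms]
= (−54·a^2·d − 324·a^2 − 36·a·c·d − 216·a·c − 51·a·d − 306·a − 12·a·d^2 − 72·a·d − 30·c·d − 180·c − 5·d − 30 − 10·d^2 − 60·d)·(−9·c + 7·b + 2·d)    [distributive law]
= (−54·a^2·d − 324·a^2 − 36·a·c·d − 216·a·c − 123·a·d − 306·a − 12·a·d^2 − 30·c·d − 180·c − 65·d − 30 − 10·d^2)·(−9·c + 7·b + 2·d)    [combine like terms]
= 486·a^2·c·d − 378·a^2·b·d − 108·a^2·d^2 + 2916·a^2·c − 2268·a^2·b − 648·a^2·d + 324·a·c^2·d − 252·a·b·c·d − 72·a·c·d^2 + 1944·a·c^2 − 1512·a·b·c − 432·a·c·d + 1107·a·c·d − 861·a·b·d − 246·a·d^2 + 2754·a·c − 2142·a·b − 612·a·d + 108·a·c·d^2 − 84·a·b·d^2 − 24·a·d^3 + 270·c^2·d − 210·b·c·d − 60·c·d^2 + 1620·c^2 − 1260·b·c − 360·c·d + 585·c·d − 455·b·d − 130·d^2 + 270·c − 210·b − 60·d + 90·c·d^2 − 70·b·d^2 − 20·d^3    [distributive law]
= 486·a^2·c·d − 378·a^2·b·d − 108·a^2·d^2 + 2916·a^2·c − 2268·a^2·b − 648·a^2·d + 324·a·c^2·d − 252·a·b·c·d + 36·a·c·d^2 + 1944·a·c^2 − 1512·a·b·c + 675·a·c·d − 861·a·b·d − 246·a·d^2 + 2754·a·c − 2142·a·b − 612·a·d − 84·a·b·d^2 − 24·a·d^3 + 270·c^2·d − 210·b·c·d + 30·c·d^2 + 1620·c^2 − 1260·b·c + 225·c·d − 455·b·d − 130·d^2 + 270·c − 210·b − 60·d − 70·b·d^2 − 20·d^3    [combine like terms]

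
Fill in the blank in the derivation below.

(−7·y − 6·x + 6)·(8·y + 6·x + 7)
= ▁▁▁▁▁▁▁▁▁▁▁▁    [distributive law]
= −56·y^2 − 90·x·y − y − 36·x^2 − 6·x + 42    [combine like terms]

Applying distributive law to the line above:

−56·y^2 − 42·x·y − 49·y − 48·x·y − 36·x^2 − 42·x + 48·y + 36·x + 42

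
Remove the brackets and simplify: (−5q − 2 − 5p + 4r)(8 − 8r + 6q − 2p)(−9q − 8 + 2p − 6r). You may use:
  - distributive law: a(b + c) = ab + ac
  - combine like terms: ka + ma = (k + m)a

(−5q − 2 − 5p + 4r)(8 − 8r + 6q − 2p)(−9q − 8 + 2p − 6r)
= (−40q + 40qr − 30q^2 + 10pq − 16 + 16r − 12q + 4p − 40p + 40pr − 30pq + 10p^2 + 32r − 32r^2 + 24qr − 8pr)(−9q − 8 + 2p − 6r)    [distributive law]
= (−52q + 64qr − 30q^2 − 20pq − 16 + 48r − 36p + 32pr + 10p^2 − 32r^2)(−9q − 8 + 2p − 6r)    [combine like terms]
= 468q^2 + 416q − 104pq + 312qr − 576q^2r − 512qr + 128pqr − 384qr^2 + 270q^3 + 240q^2 − 60pq^2 + 180q^2r + 180pq^2 + 160pq − 40p^2q + 120pqr + 144q + 128 − 32p + 96r − 432qr − 384r + 96pr − 288r^2 + 324pq + 288p − 72p^2 + 216pr − 288pqr − 256pr + 64p^2r − 192pr^2 − 90p^2q − 80p^2 + 20p^3 − 60p^2r + 288qr^2 + 256r^2 − 64pr^2 + 192r^3    [distributive law]
= 708q^2 + 560q + 380pq − 632qr − 396q^2r − 40pqr − 96qr^2 + 270q^3 + 120pq^2 − 130p^2q + 128 + 256p − 288r + 56pr − 32r^2 − 152p^2 + 4p^2r − 256pr^2 + 20p^3 + 192r^3    [combine like terms]

708q^2 + 560q + 380pq − 632qr − 396q^2r − 40pqr − 96qr^2 + 270q^3 + 120pq^2 − 130p^2q + 128 + 256p − 288r + 56pr − 32r^2 − 152p^2 + 4p^2r − 256pr^2 + 20p^3 + 192r^3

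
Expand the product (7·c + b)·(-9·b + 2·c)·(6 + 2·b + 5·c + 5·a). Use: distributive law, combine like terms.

-366·b·c - 167·b^2·c - 277·b·c^2 - 305·a·b·c + 84·c^2 + 70·c^3 + 70·a·c^2 - 54·b^2 - 18·b^3 - 45·a·b^2

(7·c + b)·(-9·b + 2·c)·(6 + 2·b + 5·c + 5·a)
= (-63·b·c + 14·c^2 - 9·b^2 + 2·b·c)·(6 + 2·b + 5·c + 5·a)    [distributive law]
= (-61·b·c + 14·c^2 - 9·b^2)·(6 + 2·b + 5·c + 5·a)    [combine like terms]
= -366·b·c - 122·b^2·c - 305·b·c^2 - 305·a·b·c + 84·c^2 + 28·b·c^2 + 70·c^3 + 70·a·c^2 - 54·b^2 - 18·b^3 - 45·b^2·c - 45·a·b^2    [distributive law]
= -366·b·c - 167·b^2·c - 277·b·c^2 - 305·a·b·c + 84·c^2 + 70·c^3 + 70·a·c^2 - 54·b^2 - 18·b^3 - 45·a·b^2    [combine like terms]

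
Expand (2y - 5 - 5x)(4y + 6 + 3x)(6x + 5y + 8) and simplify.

-22xy^2 + 40y^3 + 24y^2 - 385xy - 214y - 159x^2y - 540x - 240 - 390x^2 - 90x^3

(2y - 5 - 5x)(4y + 6 + 3x)(6x + 5y + 8)
= (8y^2 + 12y + 6xy - 20y - 30 - 15x - 20xy - 30x - 15x^2)(6x + 5y + 8)    [distributive law]
= (8y^2 - 8y - 14xy - 30 - 45x - 15x^2)(6x + 5y + 8)    [combine like terms]
= 48xy^2 + 40y^3 + 64y^2 - 48xy - 40y^2 - 64y - 84x^2y - 70xy^2 - 112xy - 180x - 150y - 240 - 270x^2 - 225xy - 360x - 90x^3 - 75x^2y - 120x^2    [distributive law]
= -22xy^2 + 40y^3 + 24y^2 - 385xy - 214y - 159x^2y - 540x - 240 - 390x^2 - 90x^3    [combine like terms]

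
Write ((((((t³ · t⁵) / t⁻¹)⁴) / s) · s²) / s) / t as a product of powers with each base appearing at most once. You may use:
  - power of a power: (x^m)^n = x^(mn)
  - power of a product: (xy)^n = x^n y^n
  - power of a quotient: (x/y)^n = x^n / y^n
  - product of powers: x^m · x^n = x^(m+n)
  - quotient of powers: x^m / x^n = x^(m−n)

((((((t³ · t⁵) / t⁻¹)⁴) / s) · s²) / s) / t
= ((((((t³ · t⁵)⁴) / ((t⁻¹)⁴)) / s) · s²) / s) / t    [power of a quotient]
= (((((((t³)⁴) · ((t⁵)⁴)) / ((t⁻¹)⁴)) / s) · s²) / s) / t    [power of a product]
= (((((t¹² · ((t⁵)⁴)) / ((t⁻¹)⁴)) / s) · s²) / s) / t    [power of a power]
= (((((t¹² · t²⁰) / ((t⁻¹)⁴)) / s) · s²) / s) / t    [power of a power]
= ((((t³² / ((t⁻¹)⁴)) / s) · s²) / s) / t    [product of powers]
= ((((t³² / t⁻⁴) / s) · s²) / s) / t    [power of a power]
= (((t³⁶ / s) · s²) / s) / t    [quotient of powers]
= t³⁵    [quotient of powers; product of powers]

t³⁵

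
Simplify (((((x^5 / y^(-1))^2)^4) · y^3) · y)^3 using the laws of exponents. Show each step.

x^120y^36

(((((x^5 / y^(-1))^2)^4) · y^3) · y)^3
= (((((x^5 / y^(-1))^2)^4) · y^3)^3) · (y^3)    [power of a product]
= (((((x^5 / y^(-1))^2)^4)^3) · ((y^3)^3)) · (y^3)    [power of a product]
= ((((x^5 / y^(-1))^2)^12) · ((y^3)^3)) · (y^3)    [power of a power]
= (((x^5 / y^(-1))^24) · ((y^3)^3)) · (y^3)    [power of a power]
= ((((x^5)^24) / ((y^(-1))^24)) · ((y^3)^3)) · (y^3)    [power of a quotient]
= ((x^120 / ((y^(-1))^24)) · ((y^3)^3)) · (y^3)    [power of a power]
= ((x^120 / y^(-24)) · ((y^3)^3)) · (y^3)    [power of a power]
= ((x^120 / y^(-24)) · y^9) · (y^3)    [power of a power]
= x^120y^36    [quotient of powers; product of powers]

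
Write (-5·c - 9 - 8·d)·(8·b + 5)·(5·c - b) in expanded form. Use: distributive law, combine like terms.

-200·b·c^2 + 40·b^2·c - 125·c^2 - 335·b·c + 72·b^2 - 225·c + 45·b - 320·b·c·d + 64·b^2·d - 200·c·d + 40·b·d

(-5·c - 9 - 8·d)·(8·b + 5)·(5·c - b)
= (-40·b·c - 25·c - 72·b - 45 - 64·b·d - 40·d)·(5·c - b)    [distributive law]
= -200·b·c^2 + 40·b^2·c - 125·c^2 + 25·b·c - 360·b·c + 72·b^2 - 225·c + 45·b - 320·b·c·d + 64·b^2·d - 200·c·d + 40·b·d    [distributive law]
= -200·b·c^2 + 40·b^2·c - 125·c^2 - 335·b·c + 72·b^2 - 225·c + 45·b - 320·b·c·d + 64·b^2·d - 200·c·d + 40·b·d    [combine like terms]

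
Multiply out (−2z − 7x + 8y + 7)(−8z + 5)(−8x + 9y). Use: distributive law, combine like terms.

−128xz^2 + 144yz^2 + 528xz − 594yz − 448x^2z + 1016xyz + 280x^2 − 635xy − 576y^2z + 360y^2 − 280x + 315y

(−2z − 7x + 8y + 7)(−8z + 5)(−8x + 9y)
= (16z^2 − 10z + 56xz − 35x − 64yz + 40y − 56z + 35)(−8x + 9y)    [distributive law]
= (16z^2 − 66z + 56xz − 35x − 64yz + 40y + 35)(−8x + 9y)    [combine like terms]
= −128xz^2 + 144yz^2 + 528xz − 594yz − 448x^2z + 504xyz + 280x^2 − 315xy + 512xyz − 576y^2z − 320xy + 360y^2 − 280x + 315y    [distributive law]
= −128xz^2 + 144yz^2 + 528xz − 594yz − 448x^2z + 1016xyz + 280x^2 − 635xy − 576y^2z + 360y^2 − 280x + 315y    [combine like terms]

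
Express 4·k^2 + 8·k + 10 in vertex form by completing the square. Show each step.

4·k^2 + 8·k + 10
= 4(k^2 + 2·k) + 10    [factor out 4 from the k-terms]
= 4(k^2 + 2·k + 1 − 1) + 10    [add and subtract 1 inside the bracket]
= 4(k + 1)^2 − 4 + 10    [perfect-square identity]
= 4(k + 1)^2 + 6    [combine constants]

4(k + 1)^2 + 6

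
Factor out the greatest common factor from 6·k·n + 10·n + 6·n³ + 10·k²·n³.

2·n(3·k + 5 + 3·n² + 5·k²·n²)

6·k·n + 10·n + 6·n³ + 10·k²·n³
= 2(3·k·n + 5·n + 3·n³ + 5·k²·n³)    [factor out 2]
= 2·n(3·k + 5 + 3·n² + 5·k²·n²)    [factor out n]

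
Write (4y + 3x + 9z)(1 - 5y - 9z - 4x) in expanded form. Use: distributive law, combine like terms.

(4y + 3x + 9z)(1 - 5y - 9z - 4x)
= 4y - 20y^2 - 36yz - 16xy + 3x - 15xy - 27xz - 12x^2 + 9z - 45yz - 81z^2 - 36xz    [distributive law]
= 4y - 20y^2 - 81yz - 31xy + 3x - 63xz - 12x^2 + 9z - 81z^2    [combine like terms]

4y - 20y^2 - 81yz - 31xy + 3x - 63xz - 12x^2 + 9z - 81z^2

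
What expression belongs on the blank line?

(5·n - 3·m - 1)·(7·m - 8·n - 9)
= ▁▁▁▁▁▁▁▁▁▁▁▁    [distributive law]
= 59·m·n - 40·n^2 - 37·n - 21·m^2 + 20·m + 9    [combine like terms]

After distributive law, the bracketed line is:

35·m·n - 40·n^2 - 45·n - 21·m^2 + 24·m·n + 27·m - 7·m + 8·n + 9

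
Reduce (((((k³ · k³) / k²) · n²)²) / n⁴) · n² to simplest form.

k⁸n²

(((((k³ · k³) / k²) · n²)²) / n⁴) · n²
= (((((k³ · k³) / k²)²) · ((n²)²)) / n⁴) · n²    [power of a product]
= (((((k³ · k³)²) / ((k²)²)) · ((n²)²)) / n⁴) · n²    [power of a quotient]
= ((((((k³)²) · ((k³)²)) / ((k²)²)) · ((n²)²)) / n⁴) · n²    [power of a product]
= ((((k⁶ · ((k³)²)) / ((k²)²)) · ((n²)²)) / n⁴) · n²    [power of a power]
= ((((k⁶ · k⁶) / ((k²)²)) · ((n²)²)) / n⁴) · n²    [power of a power]
= (((k¹² / ((k²)²)) · ((n²)²)) / n⁴) · n²    [product of powers]
= (((k¹² / k⁴) · ((n²)²)) / n⁴) · n²    [power of a power]
= ((k⁸ · ((n²)²)) / n⁴) · n²    [quotient of powers]
= ((k⁸ · n⁴) / n⁴) · n²    [power of a power]
= k⁸n²    [quotient of powers; product of powers]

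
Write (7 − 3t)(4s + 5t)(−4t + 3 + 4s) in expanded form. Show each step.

−8st + 84s + 112s^2 − 185t^2 + 105t − 12st^2 − 48s^2t + 60t^3

(7 − 3t)(4s + 5t)(−4t + 3 + 4s)
= (28s + 35t − 12st − 15t^2)(−4t + 3 + 4s)    [distributive law]
= −112st + 84s + 112s^2 − 140t^2 + 105t + 140st + 48st^2 − 36st − 48s^2t + 60t^3 − 45t^2 − 60st^2    [distributive law]
= −8st + 84s + 112s^2 − 185t^2 + 105t − 12st^2 − 48s^2t + 60t^3    [combine like terms]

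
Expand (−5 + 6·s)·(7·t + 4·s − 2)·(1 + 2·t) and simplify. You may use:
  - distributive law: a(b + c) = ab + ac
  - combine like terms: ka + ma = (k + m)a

(−5 + 6·s)·(7·t + 4·s − 2)·(1 + 2·t)
= (−35·t − 20·s + 10 + 42·s·t + 24·s^2 − 12·s)·(1 + 2·t)    [distributive law]
= (−35·t − 32·s + 10 + 42·s·t + 24·s^2)·(1 + 2·t)    [combine like terms]
= −35·t − 70·t^2 − 32·s − 64·s·t + 10 + 20·t + 42·s·t + 84·s·t^2 + 24·s^2 + 48·s^2·t    [distributive law]
= −15·t − 70·t^2 − 32·s − 22·s·t + 10 + 84·s·t^2 + 24·s^2 + 48·s^2·t    [combine like terms]

−15·t − 70·t^2 − 32·s − 22·s·t + 10 + 84·s·t^2 + 24·s^2 + 48·s^2·t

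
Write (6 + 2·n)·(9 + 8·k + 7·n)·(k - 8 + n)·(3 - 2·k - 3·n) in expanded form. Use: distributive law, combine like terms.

(6 + 2·n)·(9 + 8·k + 7·n)·(k - 8 + n)·(3 - 2·k - 3·n)
= (54 + 48·k + 42·n + 18·n + 16·k·n + 14·n^2)·(k - 8 + n)·(3 - 2·k - 3·n)    [distributive law]
= (54 + 48·k + 60·n + 16·k·n + 14·n^2)·(k - 8 + n)·(3 - 2·k - 3·n)    [combine like terms]
= (54·k - 432 + 54·n + 48·k^2 - 384·k + 48·k·n + 60·k·n - 480·n + 60·n^2 + 16·k^2·n - 128·k·n + 16·k·n^2 + 14·k·n^2 - 112·n^2 + 14·n^3)·(3 - 2·k - 3·n)    [distributive law]
= (-330·k - 432 - 426·n + 48·k^2 - 20·k·n - 52·n^2 + 16·k^2·n + 30·k·n^2 + 14·n^3)·(3 - 2·k - 3·n)    [combine like terms]
= -990·k + 660·k^2 + 990·k·n - 1296 + 864·k + 1296·n - 1278·n + 852·k·n + 1278·n^2 + 144·k^2 - 96·k^3 - 144·k^2·n - 60·k·n + 40·k^2·n + 60·k·n^2 - 156·n^2 + 104·k·n^2 + 156·n^3 + 48·k^2·n - 32·k^3·n - 48·k^2·n^2 + 90·k·n^2 - 60·k^2·n^2 - 90·k·n^3 + 42·n^3 - 28·k·n^3 - 42·n^4    [distributive law]
= -126·k + 804·k^2 + 1782·k·n - 1296 + 18·n + 1122·n^2 - 96·k^3 - 56·k^2·n + 254·k·n^2 + 198·n^3 - 32·k^3·n - 108·k^2·n^2 - 118·k·n^3 - 42·n^4    [combine like terms]

-126·k + 804·k^2 + 1782·k·n - 1296 + 18·n + 1122·n^2 - 96·k^3 - 56·k^2·n + 254·k·n^2 + 198·n^3 - 32·k^3·n - 108·k^2·n^2 - 118·k·n^3 - 42·n^4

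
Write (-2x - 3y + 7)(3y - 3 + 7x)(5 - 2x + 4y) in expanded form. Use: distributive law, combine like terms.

25xy - 2x^2y - 90xy^2 + 317x - 180x^2 + 28x^3 + 75y^2 - 36y^3 + 66y - 105

(-2x - 3y + 7)(3y - 3 + 7x)(5 - 2x + 4y)
= (-6xy + 6x - 14x^2 - 9y^2 + 9y - 21xy + 21y - 21 + 49x)(5 - 2x + 4y)    [distributive law]
= (-27xy + 55x - 14x^2 - 9y^2 + 30y - 21)(5 - 2x + 4y)    [combine like terms]
= -135xy + 54x^2y - 108xy^2 + 275x - 110x^2 + 220xy - 70x^2 + 28x^3 - 56x^2y - 45y^2 + 18xy^2 - 36y^3 + 150y - 60xy + 120y^2 - 105 + 42x - 84y    [distributive law]
= 25xy - 2x^2y - 90xy^2 + 317x - 180x^2 + 28x^3 + 75y^2 - 36y^3 + 66y - 105    [combine like terms]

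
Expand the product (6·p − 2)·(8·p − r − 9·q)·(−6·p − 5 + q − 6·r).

(6·p − 2)·(8·p − r − 9·q)·(−6·p − 5 + q − 6·r)
= (48·p^2 − 6·p·r − 54·p·q − 16·p + 2·r + 18·q)·(−6·p − 5 + q − 6·r)    [distributive law]
= −288·p^3 − 240·p^2 + 48·p^2·q − 288·p^2·r + 36·p^2·r + 30·p·r − 6·p·q·r + 36·p·r^2 + 324·p^2·q + 270·p·q − 54·p·q^2 + 324·p·q·r + 96·p^2 + 80·p − 16·p·q + 96·p·r − 12·p·r − 10·r + 2·q·r − 12·r^2 − 108·p·q − 90·q + 18·q^2 − 108·q·r    [distributive law]
= −288·p^3 − 144·p^2 + 372·p^2·q − 252·p^2·r + 114·p·r + 318·p·q·r + 36·p·r^2 + 146·p·q − 54·p·q^2 + 80·p − 10·r − 106·q·r − 12·r^2 − 90·q + 18·q^2    [combine like terms]

−288·p^3 − 144·p^2 + 372·p^2·q − 252·p^2·r + 114·p·r + 318·p·q·r + 36·p·r^2 + 146·p·q − 54·p·q^2 + 80·p − 10·r − 106·q·r − 12·r^2 − 90·q + 18·q^2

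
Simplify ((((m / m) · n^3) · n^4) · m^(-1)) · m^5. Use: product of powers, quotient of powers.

((((m / m) · n^3) · n^4) · m^(-1)) · m^5
= (((m^0 · n^3) · n^4) · m^(-1)) · m^5    [quotient of powers]
= m^4n^7    [product of powers]

m^4n^7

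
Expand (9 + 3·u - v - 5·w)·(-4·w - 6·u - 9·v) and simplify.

-36·w - 54·u - 81·v + 18·u·w - 18·u^2 - 21·u·v + 49·v·w + 9·v^2 + 20·w^2

(9 + 3·u - v - 5·w)·(-4·w - 6·u - 9·v)
= -36·w - 54·u - 81·v - 12·u·w - 18·u^2 - 27·u·v + 4·v·w + 6·u·v + 9·v^2 + 20·w^2 + 30·u·w + 45·v·w    [distributive law]
= -36·w - 54·u - 81·v + 18·u·w - 18·u^2 - 21·u·v + 49·v·w + 9·v^2 + 20·w^2    [combine like terms]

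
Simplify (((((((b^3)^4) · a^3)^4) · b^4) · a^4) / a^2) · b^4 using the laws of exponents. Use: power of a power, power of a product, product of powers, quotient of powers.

a^14·b^56

(((((((b^3)^4) · a^3)^4) · b^4) · a^4) / a^2) · b^4
= (((((((b^3)^4)^4) · ((a^3)^4)) · b^4) · a^4) / a^2) · b^4    [power of a product]
= ((((((b^3)^16) · ((a^3)^4)) · b^4) · a^4) / a^2) · b^4    [power of a power]
= ((((b^48 · ((a^3)^4)) · b^4) · a^4) / a^2) · b^4    [power of a power]
= ((((b^48 · a^12) · b^4) · a^4) / a^2) · b^4    [power of a power]
= a^14·b^56    [quotient of powers; product of powers]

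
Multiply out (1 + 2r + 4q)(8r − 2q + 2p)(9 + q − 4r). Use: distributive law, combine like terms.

(1 + 2r + 4q)(8r − 2q + 2p)(9 + q − 4r)
= (8r − 2q + 2p + 16r^2 − 4qr + 4pr + 32qr − 8q^2 + 8pq)(9 + q − 4r)    [distributive law]
= (8r − 2q + 2p + 16r^2 + 28qr + 4pr − 8q^2 + 8pq)(9 + q − 4r)    [combine like terms]
= 72r + 8qr − 32r^2 − 18q − 2q^2 + 8qr + 18p + 2pq − 8pr + 144r^2 + 16qr^2 − 64r^3 + 252qr + 28q^2r − 112qr^2 + 36pr + 4pqr − 16pr^2 − 72q^2 − 8q^3 + 32q^2r + 72pq + 8pq^2 − 32pqr    [distributive law]
= 72r + 268qr + 112r^2 − 18q − 74q^2 + 18p + 74pq + 28pr − 96qr^2 − 64r^3 + 60q^2r − 28pqr − 16pr^2 − 8q^3 + 8pq^2    [combine like terms]

72r + 268qr + 112r^2 − 18q − 74q^2 + 18p + 74pq + 28pr − 96qr^2 − 64r^3 + 60q^2r − 28pqr − 16pr^2 − 8q^3 + 8pq^2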